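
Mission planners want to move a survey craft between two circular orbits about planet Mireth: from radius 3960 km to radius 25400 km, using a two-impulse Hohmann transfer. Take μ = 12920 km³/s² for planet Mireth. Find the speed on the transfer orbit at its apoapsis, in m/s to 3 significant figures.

The Hohmann ellipse has a_t = (r₁ + r₂)/2 = 14680 km.
The apoapsis of the transfer ellipse is at r = 25400 km.
Vis-viva: v = √[μ(2/r − 1/a_t)] = √[12920 × (2/25400 − 1/14680)] = 0.3704 km/s.

v = 370 m/s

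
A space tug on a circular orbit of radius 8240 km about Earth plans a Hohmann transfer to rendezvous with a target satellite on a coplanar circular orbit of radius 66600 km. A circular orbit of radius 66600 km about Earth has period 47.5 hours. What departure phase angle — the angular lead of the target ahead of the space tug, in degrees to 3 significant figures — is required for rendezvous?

From Kepler's third law T² = 4π²r³/μ at r = 66600 km, T = 47.5 hours = 47.5 × 3600 s = 1.710×10^5 s: μ = 4π²r³/T² = 3.98832×10^5 km³/s².
Semi-major axis of the transfer orbit: a_t = (8240 + 66600)/2 = 37420 km.
Transfer time t = π√(a_t³/μ) = 36009 s.
Target angular speed ω₂ = √(μ/r₂³) = 3.6744×10^-5 rad/s.
Angle swept by the target during transfer: ω₂·t = 1.3231 rad = 75.81°.
Arrival is 180° from departure on the ellipse, so φ = 180° − 75.81° = 104°.

φ = 104°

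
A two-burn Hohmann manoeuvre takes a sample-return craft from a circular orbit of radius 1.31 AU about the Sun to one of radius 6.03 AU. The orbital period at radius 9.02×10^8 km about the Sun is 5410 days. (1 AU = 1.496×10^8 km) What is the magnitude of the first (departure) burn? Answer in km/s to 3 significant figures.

From Kepler's third law T² = 4π²r³/μ at r = 9.02×10^8 km, T = 5410 days = 5410 × 86400 s = 4.67424×10^8 s: μ = 4π²r³/T² = 1.32604×10^11 km³/s².
In km: r₁ = 1.31 × 1.496×10^8 = 1.95976×10^8 km; r₂ = 6.03 × 1.496×10^8 = 9.02088×10^8 km.
Semi-major axis of the transfer orbit: a_t = (1.95976×10^8 + 9.02088×10^8)/2 = 5.49032×10^8 km.
On the circular orbit at r = 1.95976×10^8 km, v_c = √(μ/r) = 26.012 km/s.
Transfer-orbit speed at the same r (vis-viva, a = a_t): v_t = √[μ(2/r − 1/a_t)] = 33.343 km/s.
Δv₁ = |v_t − v_c| = |33.343 − 26.012| = 7.331 km/s.

Δv₁ = 7.33 km/s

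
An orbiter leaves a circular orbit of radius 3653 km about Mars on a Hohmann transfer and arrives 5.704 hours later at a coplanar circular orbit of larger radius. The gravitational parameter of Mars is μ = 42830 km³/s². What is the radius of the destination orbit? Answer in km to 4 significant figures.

r₂ = 20810 km

Transfer time t = 5.704 hours = 20534.4 s, and t = π√(a_t³/μ).
So a_t = (μ t²/π²)^(1/3) = (42830 × (20534.4)² / π²)^(1/3) = 12231 km.
Since a_t = (r₁ + r₂)/2, r₂ = 2a_t − r₁ = 2×12231 − 3653 = 20809 km.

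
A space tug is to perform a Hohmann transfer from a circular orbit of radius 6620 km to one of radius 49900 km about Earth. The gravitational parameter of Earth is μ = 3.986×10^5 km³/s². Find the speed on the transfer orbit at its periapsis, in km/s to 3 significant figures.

Semi-major axis of the transfer orbit: a_t = (6620 + 49900)/2 = 28260 km.
The periapsis of the transfer ellipse is at r = 6620 km.
Vis-viva: v = √[μ(2/r − 1/a_t)] = √[3.986×10^5 × (2/6620 − 1/28260)] = 10.31 km/s.

v = 10.3 km/s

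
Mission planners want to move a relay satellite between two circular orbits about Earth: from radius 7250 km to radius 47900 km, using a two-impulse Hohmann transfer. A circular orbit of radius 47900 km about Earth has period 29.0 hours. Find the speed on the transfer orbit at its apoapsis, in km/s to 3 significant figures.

From Kepler's third law T² = 4π²r³/μ at r = 47900 km, T = 29.0 hours = 29.0 × 3600 s = 1.044×10^5 s: μ = 4π²r³/T² = 3.98075×10^5 km³/s².
Semi-major axis of the transfer orbit: a_t = (7250 + 47900)/2 = 27575 km.
At apoapsis, r = 47900 km.
From the vis-viva equation, v = √[μ(2/r − 1/a_t)] = 1.478 km/s.

v = 1.48 km/s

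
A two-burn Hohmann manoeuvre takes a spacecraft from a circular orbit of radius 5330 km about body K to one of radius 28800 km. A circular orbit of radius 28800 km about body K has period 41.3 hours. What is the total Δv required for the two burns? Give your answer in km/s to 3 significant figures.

Δv = 1.38 km/s

From Kepler's third law T² = 4π²r³/μ at r = 28800 km, T = 41.3 hours = 41.3 × 3600 s = 1.4868×10^5 s: μ = 4π²r³/T² = 42661.1 km³/s².
Semi-major axis of the transfer orbit: a_t = (5330 + 28800)/2 = 17065 km.
At r₁ the circular-orbit speed is v₁ = √(μ/r₁) = 2.8291 km/s.
On the transfer ellipse at r₁, vis-viva gives v_p = √[μ(2/r₁ − 1/a_t)] = 3.6753 km/s.
First burn Δv₁ = |v_p − v₁| = 0.8462 km/s.
At r₂, v₂ = √(μ/r₂) = 1.2171 km/s.
Transfer-orbit speed at r₂: v_a = √[μ(2/r₂ − 1/a_t)] = 0.68019 km/s.
Second burn Δv₂ = |v₂ − v_a| = 0.5369 km/s.
Total Δv = Δv₁ + Δv₂ = 1.383 km/s.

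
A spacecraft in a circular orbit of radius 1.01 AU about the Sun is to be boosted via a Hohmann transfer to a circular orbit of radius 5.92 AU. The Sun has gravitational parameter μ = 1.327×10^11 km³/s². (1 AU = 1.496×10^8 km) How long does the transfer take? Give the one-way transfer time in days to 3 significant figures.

In km: r₁ = 1.01 × 1.496×10^8 = 1.51096×10^8 km; r₂ = 5.92 × 1.496×10^8 = 8.85632×10^8 km.
Transfer-ellipse semi-major axis a_t = (r₁ + r₂)/2 = (1.51096×10^8 + 8.85632×10^8)/2 = 5.18364×10^8 km.
Half the transfer-orbit period gives t = π√(a_t³/μ) = 1.018×10^8 s.
Converting: 1.018×10^8 s ÷ 86400 s/day = 1180 days.

t = 1180 days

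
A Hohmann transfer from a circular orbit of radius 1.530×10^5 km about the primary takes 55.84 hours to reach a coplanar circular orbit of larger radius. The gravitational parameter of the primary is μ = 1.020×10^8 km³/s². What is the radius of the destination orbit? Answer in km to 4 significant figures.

Transfer time t = 55.84 hours = 2.01024×10^5 s, and t = π√(a_t³/μ).
So a_t = (μ t²/π²)^(1/3) = (1.020×10^8 × (2.01024×10^5)² / π²)^(1/3) = 7.4748×10^5 km.
Since a_t = (r₁ + r₂)/2, r₂ = 2a_t − r₁ = 2×7.4748×10^5 − 1.530×10^5 = 1.34196×10^6 km.

r₂ = 1.342×10^6 km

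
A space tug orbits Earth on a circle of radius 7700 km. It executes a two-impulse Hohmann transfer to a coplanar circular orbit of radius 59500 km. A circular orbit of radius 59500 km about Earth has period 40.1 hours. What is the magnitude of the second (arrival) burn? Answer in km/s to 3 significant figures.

Δv₂ = 1.35 km/s

From Kepler's third law T² = 4π²r³/μ at r = 59500 km, T = 40.1 hours = 40.1 × 3600 s = 1.4436×10^5 s: μ = 4π²r³/T² = 3.99040×10^5 km³/s².
Transfer-ellipse semi-major axis a_t = (r₁ + r₂)/2 = (7700 + 59500)/2 = 33600 km.
Circular speed at r = 59500 km: v_c = √(μ/r) = 2.590 km/s.
Vis-viva on the transfer ellipse at r = 59500 km gives v_t = √[μ(2/r − 1/a_t)] = 1.240 km/s.
Δv₂ = |v_t − v_c| = |1.240 − 2.590| = 1.350 km/s.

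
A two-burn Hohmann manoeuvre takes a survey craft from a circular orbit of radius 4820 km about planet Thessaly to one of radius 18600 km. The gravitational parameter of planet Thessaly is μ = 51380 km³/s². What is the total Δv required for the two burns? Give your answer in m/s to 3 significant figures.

Δv = 1450 m/s

The Hohmann ellipse has a_t = (r₁ + r₂)/2 = 11710 km.
At r₁ the circular-orbit speed is v₁ = √(μ/r₁) = 3.2649 km/s.
On the transfer ellipse at r₁, vis-viva gives v_p = √[μ(2/r₁ − 1/a_t)] = 4.1148 km/s.
First burn Δv₁ = |v_p − v₁| = 0.8499 km/s.
At r₂, v₂ = √(μ/r₂) = 1.6620 km/s.
Transfer-orbit speed at r₂: v_a = √[μ(2/r₂ − 1/a_t)] = 1.0663 km/s.
Second burn Δv₂ = |v₂ − v_a| = 0.5957 km/s.
Total Δv = Δv₁ + Δv₂ = 1.446 km/s.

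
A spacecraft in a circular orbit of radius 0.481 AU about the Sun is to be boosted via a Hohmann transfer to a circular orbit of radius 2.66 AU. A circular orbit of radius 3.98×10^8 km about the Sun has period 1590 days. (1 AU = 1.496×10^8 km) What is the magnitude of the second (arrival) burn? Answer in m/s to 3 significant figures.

From Kepler's third law T² = 4π²r³/μ at r = 3.98×10^8 km, T = 1590 days = 1590 × 86400 s = 1.37376×10^8 s: μ = 4π²r³/T² = 1.31883×10^11 km³/s².
In km: r₁ = 0.481 × 1.496×10^8 = 7.19576×10^7 km; r₂ = 2.66 × 1.496×10^8 = 3.97936×10^8 km.
The Hohmann ellipse has a_t = (r₁ + r₂)/2 = 2.349468×10^8 km.
Circular speed at r = 3.97936×10^8 km: v_c = √(μ/r) = 18.20 km/s.
Vis-viva on the transfer ellipse at r = 3.97936×10^8 km gives v_t = √[μ(2/r − 1/a_t)] = 10.07 km/s.
Δv₂ = |v_t − v_c| = |10.07 − 18.20| = 8.130 km/s.

Δv₂ = 8130 m/s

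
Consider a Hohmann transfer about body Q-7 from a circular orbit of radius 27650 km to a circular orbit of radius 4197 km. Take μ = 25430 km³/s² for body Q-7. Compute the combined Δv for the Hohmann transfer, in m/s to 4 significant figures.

Δv = 1249 m/s

Semi-major axis of the transfer orbit: a_t = (27650 + 4197)/2 = 15923.5 km.
Circular speed at r₁: v₁ = √(μ/r₁) = √(25430/27650) = 0.95902 km/s.
Transfer-orbit speed at r₁ (vis-viva): v_a = √[μ(2/r₁ − 1/a_t)] = 0.49235 km/s.
First burn Δv₁ = |v_a − v₁| = 0.4667 km/s.
At r₂, v₂ = √(μ/r₂) = 2.4615 km/s.
Transfer-orbit speed at r₂: v_p = √[μ(2/r₂ − 1/a_t)] = 3.2436 km/s.
Second burn Δv₂ = |v₂ − v_p| = 0.7821 km/s.
Δv = Δv₁ + Δv₂ = 0.4667 + 0.7821 = 1.249 km/s.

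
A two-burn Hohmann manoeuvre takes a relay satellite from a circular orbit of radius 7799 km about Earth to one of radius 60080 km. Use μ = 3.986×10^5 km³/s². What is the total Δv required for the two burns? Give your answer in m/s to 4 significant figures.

Δv = 3704 m/s

The Hohmann ellipse has a_t = (r₁ + r₂)/2 = 33939.5 km.
At r₁ the circular-orbit speed is v₁ = √(μ/r₁) = 7.149 km/s.
Transfer-orbit speed at r₁ (vis-viva equation): v_p = √[μ(2/r₁ − 1/a_t)] = 9.512 km/s.
First burn Δv₁ = |v_p − v₁| = 2.363 km/s.
At r₂, v₂ = √(μ/r₂) = 2.576 km/s.
Transfer-orbit speed at r₂: v_a = √[μ(2/r₂ − 1/a_t)] = 1.235 km/s.
Second burn Δv₂ = |v₂ − v_a| = 1.341 km/s.
Δv = Δv₁ + Δv₂ = 2.363 + 1.341 = 3.704 km/s.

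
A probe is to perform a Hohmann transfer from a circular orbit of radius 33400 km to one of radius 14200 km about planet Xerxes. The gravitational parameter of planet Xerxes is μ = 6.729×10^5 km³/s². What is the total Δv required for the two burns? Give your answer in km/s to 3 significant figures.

Semi-major axis of the transfer orbit: a_t = (33400 + 14200)/2 = 23800 km.
Circular speed at r₁: v₁ = √(μ/r₁) = √(6.729×10^5/33400) = 4.48851 km/s.
On the transfer ellipse at r₁, v² = μ(2/r − 1/a) gives v_a = √[μ(2/r₁ − 1/a_t)] = 3.46703 km/s.
First burn Δv₁ = |v_a − v₁| = 1.021 km/s.
At r₂, v₂ = √(μ/r₂) = 6.884 km/s.
Transfer-orbit speed at r₂: v_p = √[μ(2/r₂ − 1/a_t)] = 8.155 km/s.
Second burn Δv₂ = |v₂ − v_p| = 1.271 km/s.
Total Δv = Δv₁ + Δv₂ = 2.292 km/s.

Δv = 2.29 km/s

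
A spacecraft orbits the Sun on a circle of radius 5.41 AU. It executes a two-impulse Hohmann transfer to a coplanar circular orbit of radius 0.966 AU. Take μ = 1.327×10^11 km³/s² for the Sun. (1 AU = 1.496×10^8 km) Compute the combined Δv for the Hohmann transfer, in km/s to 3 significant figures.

Δv = 14.9 km/s

In km: r₁ = 5.41 × 1.496×10^8 = 8.09336×10^8 km; r₂ = 0.966 × 1.496×10^8 = 1.445136×10^8 km.
The Hohmann ellipse has a_t = (r₁ + r₂)/2 = 4.769248×10^8 km.
Circular speed at r₁: v₁ = √(μ/r₁) = √(1.327×10^11/8.09336×10^8) = 12.805 km/s.
Transfer-orbit speed at r₁ (vis-viva equation): v_a = √[μ(2/r₁ − 1/a_t)] = 7.0486 km/s.
First burn Δv₁ = |v_a − v₁| = 5.756 km/s.
Circular speed at r₂: v₂ = √(μ/r₂) = 30.303 km/s.
Transfer-orbit speed at r₂: v_p = √[μ(2/r₂ − 1/a_t)] = 39.475 km/s.
Second burn Δv₂ = |v₂ − v_p| = 9.172 km/s.
Total Δv = Δv₁ + Δv₂ = 14.93 km/s.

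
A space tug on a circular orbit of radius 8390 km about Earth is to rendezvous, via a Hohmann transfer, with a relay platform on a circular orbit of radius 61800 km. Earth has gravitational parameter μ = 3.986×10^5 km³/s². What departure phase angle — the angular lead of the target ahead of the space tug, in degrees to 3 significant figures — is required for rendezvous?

φ = 103°

Transfer-ellipse semi-major axis a_t = (r₁ + r₂)/2 = (8390 + 61800)/2 = 35095 km.
The half-period of the transfer ellipse is t = π√(a_t³/μ) = 32715 s.
Target angular speed ω₂ = √(μ/r₂³) = 4.1095×10^-5 rad/s.
Angle swept by the target during transfer: ω₂·t = 1.3444 rad = 77.03°.
The space tug traverses 180° on the transfer ellipse, so the target must lead by 180° − 77.03° = 103°.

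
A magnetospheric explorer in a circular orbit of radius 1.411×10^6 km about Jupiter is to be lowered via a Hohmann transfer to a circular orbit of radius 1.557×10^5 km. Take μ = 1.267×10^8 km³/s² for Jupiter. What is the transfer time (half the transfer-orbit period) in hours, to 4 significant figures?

Semi-major axis of the transfer orbit: a_t = (1.411×10^6 + 1.557×10^5)/2 = 7.8335×10^5 km.
Half the transfer-orbit period gives t = π√(a_t³/μ) = 1.935×10^5 s.
Converting: 1.935×10^5 s ÷ 3600 s/hour = 53.75 hours.

t = 53.75 hours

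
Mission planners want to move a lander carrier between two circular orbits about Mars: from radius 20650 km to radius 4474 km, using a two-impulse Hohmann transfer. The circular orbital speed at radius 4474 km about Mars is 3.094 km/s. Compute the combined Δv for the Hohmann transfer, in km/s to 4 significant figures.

From the circular-orbit relation v² = μ/r at r = 4474 km: μ = v²r = (3.094)² × 4474 = 42828.9 km³/s².
Semi-major axis of the transfer orbit: a_t = (20650 + 4474)/2 = 12562 km.
Circular speed at r₁: v₁ = √(μ/r₁) = √(42828.9/20650) = 1.4402 km/s.
Transfer-orbit speed at r₁ (vis-viva): v_a = √[μ(2/r₁ − 1/a_t)] = 0.85946 km/s.
First burn Δv₁ = |v_a − v₁| = 0.5807 km/s.
At r₂, v₂ = √(μ/r₂) = 3.0940 km/s.
Transfer-orbit speed at r₂: v_p = √[μ(2/r₂ − 1/a_t)] = 3.9669 km/s.
Second burn Δv₂ = |v₂ − v_p| = 0.8729 km/s.
Total Δv = Δv₁ + Δv₂ = 1.454 km/s.

Δv = 1.454 km/s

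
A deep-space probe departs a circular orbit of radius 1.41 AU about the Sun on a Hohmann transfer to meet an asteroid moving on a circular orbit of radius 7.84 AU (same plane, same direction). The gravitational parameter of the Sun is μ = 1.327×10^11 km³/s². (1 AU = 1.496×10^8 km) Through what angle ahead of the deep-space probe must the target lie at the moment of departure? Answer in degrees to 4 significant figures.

In km: r₁ = 1.41 × 1.496×10^8 = 2.10936×10^8 km; r₂ = 7.84 × 1.496×10^8 = 1.172864×10^9 km.
The Hohmann ellipse has a_t = (r₁ + r₂)/2 = 6.919×10^8 km.
Transfer time t = π√(a_t³/μ) = 1.5696×10^8 s.
Target angular speed ω₂ = √(μ/r₂³) = 9.0691×10^-9 rad/s.
Angle swept by the target during transfer: ω₂·t = 1.4235 rad = 81.56°.
The deep-space probe traverses 180° on the transfer ellipse, so the target must lead by 180° − 81.56° = 98.44°.

φ = 98.44°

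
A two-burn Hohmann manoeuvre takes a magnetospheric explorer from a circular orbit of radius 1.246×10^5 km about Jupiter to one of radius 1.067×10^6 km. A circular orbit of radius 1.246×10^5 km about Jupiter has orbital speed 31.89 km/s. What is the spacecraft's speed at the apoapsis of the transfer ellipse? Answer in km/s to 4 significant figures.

From the circular-orbit relation v² = μ/r at r = 1.246×10^5 km: μ = v²r = (31.89)² × 1.246×10^5 = 1.26715×10^8 km³/s².
The Hohmann ellipse has a_t = (r₁ + r₂)/2 = 5.958×10^5 km.
At apoapsis, r = 1.067×10^6 km.
From the vis-viva equation, v = √[μ(2/r − 1/a_t)] = 4.984 km/s.

v = 4.984 km/s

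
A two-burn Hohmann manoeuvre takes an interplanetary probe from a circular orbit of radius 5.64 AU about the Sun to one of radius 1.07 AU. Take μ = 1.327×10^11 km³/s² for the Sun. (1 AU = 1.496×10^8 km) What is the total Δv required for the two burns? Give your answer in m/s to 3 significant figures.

In km: r₁ = 5.64 × 1.496×10^8 = 8.43744×10^8 km; r₂ = 1.07 × 1.496×10^8 = 1.60072×10^8 km.
Transfer-ellipse semi-major axis a_t = (r₁ + r₂)/2 = (8.43744×10^8 + 1.60072×10^8)/2 = 5.01908×10^8 km.
Circular speed at r₁: v₁ = √(μ/r₁) = √(1.327×10^11/8.43744×10^8) = 12.541 km/s.
Transfer-orbit speed at r₁ (vis-viva): v_a = √[μ(2/r₁ − 1/a_t)] = 7.0823 km/s.
First burn Δv₁ = |v_a − v₁| = 5.459 km/s.
Circular speed at r₂: v₂ = √(μ/r₂) = 28.792 km/s.
Transfer-orbit speed at r₂: v_p = √[μ(2/r₂ − 1/a_t)] = 37.331 km/s.
Second burn Δv₂ = |v₂ − v_p| = 8.539 km/s.
Total Δv = Δv₁ + Δv₂ = 14.00 km/s.

Δv = 14000 m/s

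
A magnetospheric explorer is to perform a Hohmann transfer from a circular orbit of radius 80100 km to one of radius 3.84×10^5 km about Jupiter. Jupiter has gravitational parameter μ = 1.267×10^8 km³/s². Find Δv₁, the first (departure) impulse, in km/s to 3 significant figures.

Semi-major axis of the transfer orbit: a_t = (80100 + 3.840×10^5)/2 = 2.3205×10^5 km.
On the circular orbit at r = 80100 km, v_c = √(μ/r) = 39.77 km/s.
Transfer-orbit speed at the same r (vis-viva, a = a_t): v_t = √[μ(2/r − 1/a_t)] = 51.16 km/s.
Δv₁ = |v_t − v_c| = |51.16 − 39.77| = 11.39 km/s.

Δv₁ = 11.4 km/s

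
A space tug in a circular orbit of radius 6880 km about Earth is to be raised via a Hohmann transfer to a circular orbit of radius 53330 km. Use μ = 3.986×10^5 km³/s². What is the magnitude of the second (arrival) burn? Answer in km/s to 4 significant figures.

Δv₂ = 1.427 km/s

Semi-major axis of the transfer orbit: a_t = (6880 + 53330)/2 = 30105 km.
On the circular orbit at r = 53330 km, v_c = √(μ/r) = 2.734 km/s.
Vis-viva on the transfer ellipse at r = 53330 km gives v_t = √[μ(2/r − 1/a_t)] = 1.307 km/s.
Δv₂ = |v_t − v_c| = |1.307 − 2.734| = 1.427 km/s.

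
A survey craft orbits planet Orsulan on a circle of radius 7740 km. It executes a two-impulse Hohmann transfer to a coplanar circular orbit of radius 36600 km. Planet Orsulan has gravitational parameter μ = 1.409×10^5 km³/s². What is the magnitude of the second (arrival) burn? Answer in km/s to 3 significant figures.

Semi-major axis of the transfer orbit: a_t = (7740 + 36600)/2 = 22170 km.
On the circular orbit at r = 36600 km, v_c = √(μ/r) = 1.9621 km/s.
Vis-viva on the transfer ellipse at r = 36600 km gives v_t = √[μ(2/r − 1/a_t)] = 1.1593 km/s.
Δv₂ = |v_t − v_c| = |1.1593 − 1.9621| = 0.8028 km/s.

Δv₂ = 0.803 km/s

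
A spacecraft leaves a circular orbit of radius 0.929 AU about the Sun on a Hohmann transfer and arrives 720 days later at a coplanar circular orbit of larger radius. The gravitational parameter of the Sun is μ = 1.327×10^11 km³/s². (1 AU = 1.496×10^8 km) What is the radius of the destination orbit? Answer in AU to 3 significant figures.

In km: r₁ = 0.929 × 1.496×10^8 = 1.389784×10^8 km.
Transfer time t = 720 days = 6.2208×10^7 s, and t = π√(a_t³/μ).
So a_t = (μ t²/π²)^(1/3) = (1.327×10^11 × (6.2208×10^7)² / π²)^(1/3) = 3.7333×10^8 km.
Since a_t = (r₁ + r₂)/2, r₂ = 2a_t − r₁ = 2×3.7333×10^8 − 1.389784×10^8 = 6.076816×10^8 km.
In AU: r₂ = 6.076816×10^8 / 1.496×10^8 = 4.06 AU.

r₂ = 4.06 AU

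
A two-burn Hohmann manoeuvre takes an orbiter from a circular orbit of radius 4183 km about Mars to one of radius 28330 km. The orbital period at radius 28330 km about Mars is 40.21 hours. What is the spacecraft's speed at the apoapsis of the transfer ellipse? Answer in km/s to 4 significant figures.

From Kepler's third law T² = 4π²r³/μ at r = 28330 km, T = 40.21 hours = 40.21 × 3600 s = 1.44756×10^5 s: μ = 4π²r³/T² = 42837.7 km³/s².
Semi-major axis of the transfer orbit: a_t = (4183 + 28330)/2 = 16256.5 km.
The apoapsis of the transfer ellipse is at r = 28330 km.
Vis-viva: v = √[μ(2/r − 1/a_t)] = √[42837.7 × (2/28330 − 1/16256.5)] = 0.6238 km/s.

v = 0.6238 km/s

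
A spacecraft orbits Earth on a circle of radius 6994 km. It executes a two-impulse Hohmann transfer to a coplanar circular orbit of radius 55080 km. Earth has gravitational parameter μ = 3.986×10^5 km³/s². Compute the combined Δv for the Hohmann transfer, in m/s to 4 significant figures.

The Hohmann ellipse has a_t = (r₁ + r₂)/2 = 31037 km.
Circular speed at r₁: v₁ = √(μ/r₁) = √(3.986×10^5/6994) = 7.5493 km/s.
On the transfer ellipse at r₁, v² = μ(2/r − 1/a) gives v_p = √[μ(2/r₁ − 1/a_t)] = 10.057 km/s.
First burn Δv₁ = |v_p − v₁| = 2.508 km/s.
At r₂, v₂ = √(μ/r₂) = 2.690 km/s.
Transfer-orbit speed at r₂: v_a = √[μ(2/r₂ − 1/a_t)] = 1.277 km/s.
Second burn Δv₂ = |v₂ − v_a| = 1.413 km/s.
Δv = Δv₁ + Δv₂ = 2.508 + 1.413 = 3.921 km/s.

Δv = 3921 m/s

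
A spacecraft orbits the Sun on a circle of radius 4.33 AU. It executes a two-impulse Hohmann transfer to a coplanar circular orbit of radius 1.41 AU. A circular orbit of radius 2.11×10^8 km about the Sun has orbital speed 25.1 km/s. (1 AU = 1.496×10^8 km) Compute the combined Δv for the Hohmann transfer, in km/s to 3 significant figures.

From the circular-orbit relation v² = μ/r at r = 2.11×10^8 km: μ = v²r = (25.1)² × 2.11×10^8 = 1.32932×10^11 km³/s².
In km: r₁ = 4.33 × 1.496×10^8 = 6.47768×10^8 km; r₂ = 1.41 × 1.496×10^8 = 2.10936×10^8 km.
Semi-major axis of the transfer orbit: a_t = (6.47768×10^8 + 2.10936×10^8)/2 = 4.29352×10^8 km.
At r₁ the circular-orbit speed is v₁ = √(μ/r₁) = 14.3253 km/s.
Transfer-orbit speed at r₁ (vis-viva equation): v_a = √[μ(2/r₁ − 1/a_t)] = 10.0409 km/s.
First burn Δv₁ = |v_a − v₁| = 4.2844 km/s.
Circular speed at r₂: v₂ = √(μ/r₂) = 25.1038 km/s.
Transfer-orbit speed at r₂: v_p = √[μ(2/r₂ − 1/a_t)] = 30.8349 km/s.
Second burn Δv₂ = |v₂ − v_p| = 5.7311 km/s.
Total Δv = Δv₁ + Δv₂ = 10.02 km/s.

Δv = 10.0 km/s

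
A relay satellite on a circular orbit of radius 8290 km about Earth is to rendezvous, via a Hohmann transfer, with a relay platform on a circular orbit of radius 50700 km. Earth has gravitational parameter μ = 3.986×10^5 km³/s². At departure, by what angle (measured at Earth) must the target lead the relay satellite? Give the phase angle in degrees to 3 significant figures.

φ = 100°

The Hohmann ellipse has a_t = (r₁ + r₂)/2 = 29495 km.
Transfer time t = π√(a_t³/μ) = 25210 s.
Target angular speed ω₂ = √(μ/r₂³) = 5.530×10^-5 rad/s.
Angle swept by the target during transfer: ω₂·t = 1.394 rad = 79.87°.
Arrival is 180° from departure on the ellipse, so φ = 180° − 79.87° = 100°.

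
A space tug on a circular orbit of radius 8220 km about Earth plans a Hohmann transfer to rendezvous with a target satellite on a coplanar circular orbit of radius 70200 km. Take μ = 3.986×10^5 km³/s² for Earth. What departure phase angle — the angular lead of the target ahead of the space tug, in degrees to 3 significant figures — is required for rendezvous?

Transfer-ellipse semi-major axis a_t = (r₁ + r₂)/2 = (8220 + 70200)/2 = 39210 km.
Transfer time t = π√(a_t³/μ) = 38635 s.
Target angular speed ω₂ = √(μ/r₂³) = 3.3944×10^-5 rad/s.
Angle swept by the target during transfer: ω₂·t = 1.3114 rad = 75.14°.
The space tug traverses 180° on the transfer ellipse, so the target must lead by 180° − 75.14° = 105°.

φ = 105°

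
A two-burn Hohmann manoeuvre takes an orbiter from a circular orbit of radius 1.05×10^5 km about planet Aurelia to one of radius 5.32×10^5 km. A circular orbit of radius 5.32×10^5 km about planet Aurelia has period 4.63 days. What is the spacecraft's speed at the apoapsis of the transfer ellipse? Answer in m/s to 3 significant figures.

v = 4800 m/s

From Kepler's third law T² = 4π²r³/μ at r = 5.32×10^5 km, T = 4.63 days = 4.63 × 86400 s = 4.00032×10^5 s: μ = 4π²r³/T² = 3.71454×10^7 km³/s².
The Hohmann ellipse has a_t = (r₁ + r₂)/2 = 3.185×10^5 km.
The apoapsis of the transfer ellipse is at r = 5.320×10^5 km.
Applying v² = μ(2/r − 1/a_t): v = 4.798 km/s.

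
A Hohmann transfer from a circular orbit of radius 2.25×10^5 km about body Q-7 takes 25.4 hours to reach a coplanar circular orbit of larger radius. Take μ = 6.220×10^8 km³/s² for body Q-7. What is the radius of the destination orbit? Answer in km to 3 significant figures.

Transfer time t = 25.4 hours = 91440 s, and t = π√(a_t³/μ).
So a_t = (μ t²/π²)^(1/3) = (6.220×10^8 × (91440)² / π²)^(1/3) = 8.0771×10^5 km.
Since a_t = (r₁ + r₂)/2, r₂ = 2a_t − r₁ = 2×8.0771×10^5 − 2.250×10^5 = 1.39042×10^6 km.

r₂ = 1.39×10^6 km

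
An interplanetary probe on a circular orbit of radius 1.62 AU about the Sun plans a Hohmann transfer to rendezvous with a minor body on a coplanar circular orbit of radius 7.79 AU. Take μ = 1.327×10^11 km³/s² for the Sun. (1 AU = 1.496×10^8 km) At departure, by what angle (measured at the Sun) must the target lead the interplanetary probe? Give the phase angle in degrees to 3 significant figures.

In km: r₁ = 1.62 × 1.496×10^8 = 2.42352×10^8 km; r₂ = 7.79 × 1.496×10^8 = 1.165384×10^9 km.
The Hohmann ellipse has a_t = (r₁ + r₂)/2 = 7.03868×10^8 km.
The half-period of the transfer ellipse is t = π√(a_t³/μ) = 1.61046×10^8 s.
Target angular speed ω₂ = √(μ/r₂³) = 9.15655×10^-9 rad/s.
Angle swept by the target during transfer: ω₂·t = 1.4746 rad = 84.49°.
The interplanetary probe traverses 180° on the transfer ellipse, so the target must lead by 180° − 84.49° = 95.5°.

φ = 95.5°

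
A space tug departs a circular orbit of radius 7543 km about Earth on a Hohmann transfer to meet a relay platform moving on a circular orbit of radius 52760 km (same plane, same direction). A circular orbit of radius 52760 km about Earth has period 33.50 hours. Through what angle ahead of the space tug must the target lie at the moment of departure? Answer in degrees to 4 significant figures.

φ = 102.2°

From Kepler's third law T² = 4π²r³/μ at r = 52760 km, T = 33.50 hours = 33.50 × 3600 s = 1.206×10^5 s: μ = 4π²r³/T² = 3.98639×10^5 km³/s².
Semi-major axis of the transfer orbit: a_t = (7543 + 52760)/2 = 30151.5 km.
The half-period of the transfer ellipse is t = π√(a_t³/μ) = 26050 s.
Target angular speed ω₂ = √(μ/r₂³) = 5.210×10^-5 rad/s.
Angle swept by the target during transfer: ω₂·t = 1.3572 rad = 77.76°.
Arrival is 180° from departure on the ellipse, so φ = 180° − 77.76° = 102.2°.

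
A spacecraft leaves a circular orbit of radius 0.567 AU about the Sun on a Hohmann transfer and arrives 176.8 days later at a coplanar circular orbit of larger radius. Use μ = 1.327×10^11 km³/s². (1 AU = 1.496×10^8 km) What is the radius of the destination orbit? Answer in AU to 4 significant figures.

In km: r₁ = 0.567 × 1.496×10^8 = 8.48232×10^7 km.
Transfer time t = 176.8 days = 1.527552×10^7 s, and t = π√(a_t³/μ).
So a_t = (μ t²/π²)^(1/3) = (1.327×10^11 × (1.527552×10^7)² / π²)^(1/3) = 1.4639×10^8 km.
Since a_t = (r₁ + r₂)/2, r₂ = 2a_t − r₁ = 2×1.4639×10^8 − 8.48232×10^7 = 2.079568×10^8 km.
In AU: r₂ = 2.079568×10^8 / 1.496×10^8 = 1.390 AU.

r₂ = 1.390 AU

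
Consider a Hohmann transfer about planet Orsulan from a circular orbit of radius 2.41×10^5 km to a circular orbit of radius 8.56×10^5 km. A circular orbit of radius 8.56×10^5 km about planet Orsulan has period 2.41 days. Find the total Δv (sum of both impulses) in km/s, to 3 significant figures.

From Kepler's third law T² = 4π²r³/μ at r = 8.56×10^5 km, T = 2.41 days = 2.41 × 86400 s = 2.08224×10^5 s: μ = 4π²r³/T² = 5.71110×10^8 km³/s².
Transfer-ellipse semi-major axis a_t = (r₁ + r₂)/2 = (2.410×10^5 + 8.560×10^5)/2 = 5.485×10^5 km.
Circular speed at r₁: v₁ = √(μ/r₁) = √(5.71110×10^8/2.410×10^5) = 48.68 km/s.
On the transfer ellipse at r₁, vis-viva equation gives v_p = √[μ(2/r₁ − 1/a_t)] = 60.81 km/s.
First burn Δv₁ = |v_p − v₁| = 12.13 km/s.
Circular speed at r₂: v₂ = √(μ/r₂) = 25.830 km/s.
Transfer-orbit speed at r₂: v_a = √[μ(2/r₂ − 1/a_t)] = 17.122 km/s.
Second burn Δv₂ = |v₂ − v_a| = 8.708 km/s.
Total Δv = Δv₁ + Δv₂ = 20.84 km/s.

Δv = 20.8 km/s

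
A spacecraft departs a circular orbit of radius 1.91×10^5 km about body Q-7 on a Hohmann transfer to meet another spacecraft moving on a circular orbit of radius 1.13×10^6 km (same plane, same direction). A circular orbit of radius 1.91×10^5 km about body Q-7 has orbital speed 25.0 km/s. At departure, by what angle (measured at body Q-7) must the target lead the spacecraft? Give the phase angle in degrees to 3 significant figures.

φ = 99.6°

From the circular-orbit relation v² = μ/r at r = 1.91×10^5 km: μ = v²r = (25.0)² × 1.91×10^5 = 1.19375×10^8 km³/s².
Transfer-ellipse semi-major axis a_t = (r₁ + r₂)/2 = (1.910×10^5 + 1.130×10^6)/2 = 6.605×10^5 km.
The half-period of the transfer ellipse is t = π√(a_t³/μ) = 1.543×10^5 s.
The target's mean motion on its circular orbit is ω₂ = √(μ/r₂³) = 9.096×10^-6 rad/s.
Angle swept by the target during transfer: ω₂·t = 1.404 rad = 80.44°.
Arrival is 180° from departure on the ellipse, so φ = 180° − 80.44° = 99.6°.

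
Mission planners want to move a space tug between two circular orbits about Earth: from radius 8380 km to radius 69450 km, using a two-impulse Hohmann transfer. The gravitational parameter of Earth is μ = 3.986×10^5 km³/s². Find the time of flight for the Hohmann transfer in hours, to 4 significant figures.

t = 10.61 hours

Transfer-ellipse semi-major axis a_t = (r₁ + r₂)/2 = (8380 + 69450)/2 = 38915 km.
Transfer time t = π√(a_t³/μ) = π√((38915)³ / 3.986×10^5) = 38200 s.
Converting: 38200 s ÷ 3600 s/hour = 10.61 hours.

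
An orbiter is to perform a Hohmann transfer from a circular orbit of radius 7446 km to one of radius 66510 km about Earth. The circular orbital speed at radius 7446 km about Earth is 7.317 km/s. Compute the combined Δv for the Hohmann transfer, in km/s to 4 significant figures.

Δv = 3.846 km/s

From the circular-orbit relation v² = μ/r at r = 7446 km: μ = v²r = (7.317)² × 7446 = 3.98648×10^5 km³/s².
Transfer-ellipse semi-major axis a_t = (r₁ + r₂)/2 = (7446 + 66510)/2 = 36978 km.
At r₁ the circular-orbit speed is v₁ = √(μ/r₁) = 7.317 km/s.
Transfer-orbit speed at r₁ (v² = μ(2/r − 1/a)): v_p = √[μ(2/r₁ − 1/a_t)] = 9.813 km/s.
First burn Δv₁ = |v_p − v₁| = 2.496 km/s.
At r₂, v₂ = √(μ/r₂) = 2.4482 km/s.
Transfer-orbit speed at r₂: v_a = √[μ(2/r₂ − 1/a_t)] = 1.0986 km/s.
Second burn Δv₂ = |v₂ − v_a| = 1.350 km/s.
Δv = Δv₁ + Δv₂ = 2.496 + 1.350 = 3.846 km/s.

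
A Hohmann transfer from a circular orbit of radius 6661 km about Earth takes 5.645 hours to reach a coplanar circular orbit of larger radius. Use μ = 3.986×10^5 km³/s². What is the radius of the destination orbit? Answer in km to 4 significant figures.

r₂ = 44440 km

Transfer time t = 5.645 hours = 20322 s, and t = π√(a_t³/μ).
So a_t = (μ t²/π²)^(1/3) = (3.986×10^5 × (20322)² / π²)^(1/3) = 25550 km.
Since a_t = (r₁ + r₂)/2, r₂ = 2a_t − r₁ = 2×25550 − 6661 = 44439 km.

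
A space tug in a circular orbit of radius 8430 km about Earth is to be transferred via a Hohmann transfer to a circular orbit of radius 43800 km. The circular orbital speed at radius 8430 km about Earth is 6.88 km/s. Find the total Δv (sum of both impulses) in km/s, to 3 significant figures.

Δv = 3.33 km/s

From the circular-orbit relation v² = μ/r at r = 8430 km: μ = v²r = (6.88)² × 8430 = 3.99029×10^5 km³/s².
The Hohmann ellipse has a_t = (r₁ + r₂)/2 = 26115 km.
At r₁ the circular-orbit speed is v₁ = √(μ/r₁) = 6.880 km/s.
Transfer-orbit speed at r₁ (vis-viva equation): v_p = √[μ(2/r₁ − 1/a_t)] = 8.910 km/s.
First burn Δv₁ = |v_p − v₁| = 2.030 km/s.
At r₂, v₂ = √(μ/r₂) = 3.018 km/s.
Transfer-orbit speed at r₂: v_a = √[μ(2/r₂ − 1/a_t)] = 1.715 km/s.
Second burn Δv₂ = |v₂ − v_a| = 1.303 km/s.
Δv = Δv₁ + Δv₂ = 2.030 + 1.303 = 3.333 km/s.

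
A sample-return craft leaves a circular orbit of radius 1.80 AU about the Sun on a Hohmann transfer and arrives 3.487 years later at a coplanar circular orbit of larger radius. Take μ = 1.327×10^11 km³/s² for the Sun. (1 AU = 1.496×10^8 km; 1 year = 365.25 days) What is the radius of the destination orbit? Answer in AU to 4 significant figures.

r₂ = 5.500 AU

In km: r₁ = 1.80 × 1.496×10^8 = 2.6928×10^8 km.
Transfer time t = 3.487 years × 365.25 × 86400 s = 1.100413512×10^8 s, and t = π√(a_t³/μ).
So a_t = (μ t²/π²)^(1/3) = (1.327×10^11 × (1.100413512×10^8)² / π²)^(1/3) = 5.4604×10^8 km.
Since a_t = (r₁ + r₂)/2, r₂ = 2a_t − r₁ = 2×5.4604×10^8 − 2.6928×10^8 = 8.228×10^8 km.
In AU: r₂ = 8.228×10^8 / 1.496×10^8 = 5.500 AU.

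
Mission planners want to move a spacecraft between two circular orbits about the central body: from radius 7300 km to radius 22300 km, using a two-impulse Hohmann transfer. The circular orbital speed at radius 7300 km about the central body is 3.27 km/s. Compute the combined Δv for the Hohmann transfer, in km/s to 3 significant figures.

From the circular-orbit relation v² = μ/r at r = 7300 km: μ = v²r = (3.27)² × 7300 = 78058.2 km³/s².
Semi-major axis of the transfer orbit: a_t = (7300 + 22300)/2 = 14800 km.
At r₁ the circular-orbit speed is v₁ = √(μ/r₁) = 3.2700 km/s.
On the transfer ellipse at r₁, vis-viva gives v_p = √[μ(2/r₁ − 1/a_t)] = 4.0139 km/s.
First burn Δv₁ = |v_p − v₁| = 0.7439 km/s.
At r₂, v₂ = √(μ/r₂) = 1.871 km/s.
Transfer-orbit speed at r₂: v_a = √[μ(2/r₂ − 1/a_t)] = 1.314 km/s.
Second burn Δv₂ = |v₂ − v_a| = 0.5570 km/s.
Δv = Δv₁ + Δv₂ = 0.7439 + 0.5570 = 1.301 km/s.

Δv = 1.30 km/s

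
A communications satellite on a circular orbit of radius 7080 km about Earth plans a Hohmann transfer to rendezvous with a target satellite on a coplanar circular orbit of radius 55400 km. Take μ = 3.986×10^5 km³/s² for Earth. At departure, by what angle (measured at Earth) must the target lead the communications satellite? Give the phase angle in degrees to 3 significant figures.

Transfer-ellipse semi-major axis a_t = (r₁ + r₂)/2 = (7080 + 55400)/2 = 31240 km.
The half-period of the transfer ellipse is t = π√(a_t³/μ) = 27476 s.
The target's mean motion on its circular orbit is ω₂ = √(μ/r₂³) = 4.8418×10^-5 rad/s.
Angle swept by the target during transfer: ω₂·t = 1.3303 rad = 76.22°.
The communications satellite traverses 180° on the transfer ellipse, so the target must lead by 180° − 76.22° = 104°.

φ = 104°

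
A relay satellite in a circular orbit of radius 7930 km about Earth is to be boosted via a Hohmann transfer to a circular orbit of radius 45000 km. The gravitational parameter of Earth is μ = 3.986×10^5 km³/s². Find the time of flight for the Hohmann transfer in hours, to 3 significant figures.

t = 5.95 hours

The Hohmann ellipse has a_t = (r₁ + r₂)/2 = 26465 km.
Transfer time t = π√(a_t³/μ) = π√((26465)³ / 3.986×10^5) = 21420 s.
Converting: 21420 s ÷ 3600 s/hour = 5.95 hours.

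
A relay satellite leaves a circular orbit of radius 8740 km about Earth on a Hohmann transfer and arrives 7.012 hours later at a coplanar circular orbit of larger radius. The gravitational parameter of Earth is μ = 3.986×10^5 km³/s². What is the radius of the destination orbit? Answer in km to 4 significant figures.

Transfer time t = 7.012 hours = 25243.2 s, and t = π√(a_t³/μ).
So a_t = (μ t²/π²)^(1/3) = (3.986×10^5 × (25243.2)² / π²)^(1/3) = 29524 km.
Since a_t = (r₁ + r₂)/2, r₂ = 2a_t − r₁ = 2×29524 − 8740 = 50308 km.

r₂ = 50310 km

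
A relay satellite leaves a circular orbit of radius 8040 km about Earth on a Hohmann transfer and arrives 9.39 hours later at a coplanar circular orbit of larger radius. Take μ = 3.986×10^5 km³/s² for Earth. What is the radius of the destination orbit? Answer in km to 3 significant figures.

r₂ = 63700 km

Transfer time t = 9.39 hours = 33804 s, and t = π√(a_t³/μ).
So a_t = (μ t²/π²)^(1/3) = (3.986×10^5 × (33804)² / π²)^(1/3) = 35869 km.
Since a_t = (r₁ + r₂)/2, r₂ = 2a_t − r₁ = 2×35869 − 8040 = 63698 km.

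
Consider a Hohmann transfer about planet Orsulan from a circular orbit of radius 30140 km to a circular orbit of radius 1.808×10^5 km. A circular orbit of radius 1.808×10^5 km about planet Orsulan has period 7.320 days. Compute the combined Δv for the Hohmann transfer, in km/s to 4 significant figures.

From Kepler's third law T² = 4π²r³/μ at r = 1.808×10^5 km, T = 7.320 days = 7.320 × 86400 s = 6.32448×10^5 s: μ = 4π²r³/T² = 5.83318×10^5 km³/s².
The Hohmann ellipse has a_t = (r₁ + r₂)/2 = 1.0547×10^5 km.
Circular speed at r₁: v₁ = √(μ/r₁) = √(5.83318×10^5/30140) = 4.399 km/s.
On the transfer ellipse at r₁, vis-viva equation gives v_p = √[μ(2/r₁ − 1/a_t)] = 5.760 km/s.
First burn Δv₁ = |v_p − v₁| = 1.361 km/s.
At r₂, v₂ = √(μ/r₂) = 1.7962 km/s.
Transfer-orbit speed at r₂: v_a = √[μ(2/r₂ − 1/a_t)] = 0.96020 km/s.
Second burn Δv₂ = |v₂ − v_a| = 0.8360 km/s.
Δv = Δv₁ + Δv₂ = 1.361 + 0.8360 = 2.197 km/s.

Δv = 2.197 km/s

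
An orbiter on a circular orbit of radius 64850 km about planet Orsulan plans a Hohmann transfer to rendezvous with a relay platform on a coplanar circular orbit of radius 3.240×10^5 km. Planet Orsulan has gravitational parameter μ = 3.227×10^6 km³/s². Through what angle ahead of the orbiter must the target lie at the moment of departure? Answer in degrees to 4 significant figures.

Transfer-ellipse semi-major axis a_t = (r₁ + r₂)/2 = (64850 + 3.240×10^5)/2 = 1.94425×10^5 km.
The half-period of the transfer ellipse is t = π√(a_t³/μ) = 1.4993×10^5 s.
Target angular speed ω₂ = √(μ/r₂³) = 9.7405×10^-6 rad/s.
Angle swept by the target during transfer: ω₂·t = 1.4604 rad = 83.67°.
Arrival is 180° from departure on the ellipse, so φ = 180° − 83.67° = 96.33°.

φ = 96.33°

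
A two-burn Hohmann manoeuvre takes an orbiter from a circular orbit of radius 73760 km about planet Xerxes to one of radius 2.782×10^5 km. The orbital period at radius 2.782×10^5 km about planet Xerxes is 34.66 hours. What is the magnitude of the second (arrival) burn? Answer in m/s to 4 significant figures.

From Kepler's third law T² = 4π²r³/μ at r = 2.782×10^5 km, T = 34.66 hours = 34.66 × 3600 s = 1.24776×10^5 s: μ = 4π²r³/T² = 5.45970×10^7 km³/s².
Semi-major axis of the transfer orbit: a_t = (73760 + 2.782×10^5)/2 = 1.7598×10^5 km.
Circular speed at r = 2.782×10^5 km: v_c = √(μ/r) = 14.0090 km/s.
Transfer-orbit speed at the same r (vis-viva, a = a_t): v_t = √[μ(2/r − 1/a_t)] = 9.06953 km/s.
Δv₂ = |v_t − v_c| = |9.06953 − 14.0090| = 4.939 km/s.

Δv₂ = 4939 m/s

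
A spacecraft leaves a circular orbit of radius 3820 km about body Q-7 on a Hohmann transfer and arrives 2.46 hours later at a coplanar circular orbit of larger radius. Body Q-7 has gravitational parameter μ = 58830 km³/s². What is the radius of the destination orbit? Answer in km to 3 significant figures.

Transfer time t = 2.46 hours = 8856 s, and t = π√(a_t³/μ).
So a_t = (μ t²/π²)^(1/3) = (58830 × (8856)² / π²)^(1/3) = 7761.1 km.
Since a_t = (r₁ + r₂)/2, r₂ = 2a_t − r₁ = 2×7761.1 − 3820 = 11702.2 km.

r₂ = 11700 km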